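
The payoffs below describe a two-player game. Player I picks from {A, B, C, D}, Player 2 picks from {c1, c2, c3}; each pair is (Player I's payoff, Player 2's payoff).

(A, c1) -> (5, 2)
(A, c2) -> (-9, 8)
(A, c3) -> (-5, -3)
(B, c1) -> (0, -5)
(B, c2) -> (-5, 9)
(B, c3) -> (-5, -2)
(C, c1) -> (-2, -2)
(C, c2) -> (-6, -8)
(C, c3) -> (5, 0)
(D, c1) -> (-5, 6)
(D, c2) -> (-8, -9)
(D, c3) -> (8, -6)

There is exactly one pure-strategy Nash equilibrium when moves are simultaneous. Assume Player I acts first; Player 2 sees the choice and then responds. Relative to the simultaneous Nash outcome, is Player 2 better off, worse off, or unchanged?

Work backward from Player 2's decision.
- A → Player 2 plays c2 (best of 2, 8, -3); Player I gets -9.
- B → Player 2 plays c2 (best of -5, 9, -2); Player I gets -5.
- C → Player 2 plays c3 (best of -2, -8, 0); Player I gets 5.
- D → Player 2 plays c1 (best of 6, -9, -6); Player I gets -5.
Player I's induced payoffs are -9, -5, 5, -5, so Player I commits to C. Subgame-perfect outcome: (C, c3) with payoffs (5, 0).
For the simultaneous game, intersect best replies.
Player I's best replies: c1→A; c2→B; c3→D.
Player 2's best replies: A→c2; B→c2; C→c3; D→c1.
The unique mutual best reply is (B, c2), giving (-5, 9).
Player 2 earns 0 sequentially versus 9 at the Nash outcome: worse off.

worse off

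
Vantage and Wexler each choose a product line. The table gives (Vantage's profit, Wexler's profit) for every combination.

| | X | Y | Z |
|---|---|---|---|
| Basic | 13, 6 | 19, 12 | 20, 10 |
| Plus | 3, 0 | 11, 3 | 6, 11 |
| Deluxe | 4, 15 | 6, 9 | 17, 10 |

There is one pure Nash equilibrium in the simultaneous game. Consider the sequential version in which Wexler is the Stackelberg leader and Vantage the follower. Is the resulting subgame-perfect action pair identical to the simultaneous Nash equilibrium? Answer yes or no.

Solve by backward induction (Wexler leads).
- X → Vantage plays Basic (best of 13, 3, 4); Wexler gets 6.
- Y → Vantage plays Basic (best of 19, 11, 6); Wexler gets 12.
- Z → Vantage plays Basic (best of 20, 6, 17); Wexler gets 10.
Maximizing over 6, 12, 10, Wexler chooses Y. Subgame-perfect outcome: (Basic, Y) with payoffs (19, 12).
For the simultaneous game, intersect best replies.
Vantage's best replies: X→Basic; Y→Basic; Z→Basic.
Wexler's best replies: Basic→Y; Plus→Z; Deluxe→X.
Only (Basic, Y) has each player best-responding; Nash payoffs (19, 12).
Sequential outcome (Basic, Y) coincides with the Nash profile (Basic, Y).

yes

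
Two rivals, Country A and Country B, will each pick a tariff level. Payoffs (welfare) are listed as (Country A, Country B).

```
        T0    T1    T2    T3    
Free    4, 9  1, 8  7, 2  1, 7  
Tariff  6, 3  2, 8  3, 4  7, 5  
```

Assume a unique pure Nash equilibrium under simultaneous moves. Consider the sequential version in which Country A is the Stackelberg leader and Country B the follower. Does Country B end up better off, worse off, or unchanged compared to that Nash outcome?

Solve by backward induction (Country A leads).
- Free: BR = T0, leader payoff 4.
- Tariff: BR = T1, leader payoff 2.
Maximizing over 4, 2, Country A chooses Free. Subgame-perfect outcome: (Free, T0) with payoffs (4, 9).
For the simultaneous game, intersect best replies.
Country A's best replies: T0→Tariff; T1→Tariff; T2→Free; T3→Tariff.
Country B's best replies: Free→T0; Tariff→T1.
Only (Tariff, T1) has each player best-responding; Nash payoffs (2, 8).
Country B earns 9 sequentially versus 8 at the Nash outcome: better off.

better off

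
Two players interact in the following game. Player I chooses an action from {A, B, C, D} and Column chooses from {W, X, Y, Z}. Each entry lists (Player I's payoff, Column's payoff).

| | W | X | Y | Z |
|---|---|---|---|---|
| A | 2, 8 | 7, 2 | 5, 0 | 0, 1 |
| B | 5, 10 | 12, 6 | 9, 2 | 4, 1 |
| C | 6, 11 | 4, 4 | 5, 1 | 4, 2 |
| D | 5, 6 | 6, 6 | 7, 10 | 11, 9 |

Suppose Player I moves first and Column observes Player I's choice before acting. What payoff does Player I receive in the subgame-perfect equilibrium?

Work backward from Column's decision.
- A: BR = W, leader payoff 2.
- B: BR = W, leader payoff 5.
- C: BR = W, leader payoff 6.
- D: BR = Y, leader payoff 7.
Player I's induced payoffs are 2, 5, 6, 7, so Player I commits to D. Subgame-perfect outcome: (D, Y) with payoffs (7, 10).

7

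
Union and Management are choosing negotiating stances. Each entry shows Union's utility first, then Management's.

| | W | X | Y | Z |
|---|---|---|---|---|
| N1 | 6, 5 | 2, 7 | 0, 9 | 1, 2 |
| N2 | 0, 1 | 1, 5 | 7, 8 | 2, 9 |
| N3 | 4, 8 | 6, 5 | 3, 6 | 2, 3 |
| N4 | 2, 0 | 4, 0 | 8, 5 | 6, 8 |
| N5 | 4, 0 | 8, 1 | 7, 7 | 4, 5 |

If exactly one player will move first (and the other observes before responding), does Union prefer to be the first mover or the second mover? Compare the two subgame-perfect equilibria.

If Union leads: Management's best replies are N1→Y, N2→Z, N3→W, N4→Z, N5→Y; Union's induced payoffs 0, 2, 4, 6, 7; outcome (N5, Y), payoffs (7, 7).
If Management leads: Union's best replies are W→N1, X→N5, Y→N4, Z→N4; Management's induced payoffs 5, 1, 5, 8; outcome (N4, Z), payoffs (6, 8).
Union gets 7 moving first and 6 moving second, so Union prefers to move first.

first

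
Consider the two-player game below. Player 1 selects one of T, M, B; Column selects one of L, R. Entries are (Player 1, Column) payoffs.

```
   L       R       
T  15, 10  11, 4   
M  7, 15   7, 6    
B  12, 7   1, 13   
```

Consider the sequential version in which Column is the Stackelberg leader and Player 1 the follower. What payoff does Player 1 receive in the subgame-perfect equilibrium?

Backward induction with Column moving first.
- L → Player 1 plays T (best of 15, 7, 12); Column gets 10.
- R → Player 1 plays T (best of 11, 7, 1); Column gets 4.
Among 10, 4, the best is 10 at L. Subgame-perfect outcome: (T, L) with payoffs (15, 10).

15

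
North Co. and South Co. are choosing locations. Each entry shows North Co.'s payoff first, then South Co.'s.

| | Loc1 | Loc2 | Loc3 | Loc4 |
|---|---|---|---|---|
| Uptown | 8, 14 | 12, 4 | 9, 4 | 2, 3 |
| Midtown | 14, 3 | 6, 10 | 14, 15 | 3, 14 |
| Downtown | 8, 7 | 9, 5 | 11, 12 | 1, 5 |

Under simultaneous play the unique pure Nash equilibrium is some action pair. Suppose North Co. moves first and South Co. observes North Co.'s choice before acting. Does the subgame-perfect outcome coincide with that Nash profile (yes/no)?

Solve by backward induction (North Co. leads).
- Uptown → South Co. plays Loc1 (best of 14, 4, 4, 3); North Co. gets 8.
- Midtown → South Co. plays Loc3 (best of 3, 10, 15, 14); North Co. gets 14.
- Downtown → South Co. plays Loc3 (best of 7, 5, 12, 5); North Co. gets 11.
Maximizing over 8, 14, 11, North Co. chooses Midtown. Subgame-perfect outcome: (Midtown, Loc3) with payoffs (14, 15).
Now find the simultaneous Nash equilibrium.
North Co.'s best replies: Loc1→Midtown; Loc2→Uptown; Loc3→Midtown; Loc4→Midtown.
South Co.'s best replies: Uptown→Loc1; Midtown→Loc3; Downtown→Loc3.
Only (Midtown, Loc3) has each player best-responding; Nash payoffs (14, 15).
Sequential outcome (Midtown, Loc3) coincides with the Nash profile (Midtown, Loc3).

yes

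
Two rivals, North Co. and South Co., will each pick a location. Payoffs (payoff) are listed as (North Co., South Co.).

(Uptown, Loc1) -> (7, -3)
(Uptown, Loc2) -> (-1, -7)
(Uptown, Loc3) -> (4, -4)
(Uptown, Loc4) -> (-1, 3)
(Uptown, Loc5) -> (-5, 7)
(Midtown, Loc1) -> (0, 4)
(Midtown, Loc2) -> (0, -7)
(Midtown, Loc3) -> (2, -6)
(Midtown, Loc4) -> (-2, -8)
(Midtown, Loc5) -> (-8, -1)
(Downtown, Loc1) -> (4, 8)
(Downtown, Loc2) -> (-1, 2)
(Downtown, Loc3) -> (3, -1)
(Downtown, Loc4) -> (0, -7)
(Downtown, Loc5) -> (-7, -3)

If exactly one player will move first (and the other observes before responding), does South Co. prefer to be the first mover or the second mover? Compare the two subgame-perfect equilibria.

If North Co. leads: South Co.'s best replies are Uptown→Loc5, Midtown→Loc1, Downtown→Loc1; North Co.'s induced payoffs -5, 0, 4; outcome (Downtown, Loc1), payoffs (4, 8).
If South Co. leads: North Co.'s best replies are Loc1→Uptown, Loc2→Midtown, Loc3→Uptown, Loc4→Downtown, Loc5→Uptown; South Co.'s induced payoffs -3, -7, -4, -7, 7; outcome (Uptown, Loc5), payoffs (-5, 7).
South Co. gets 7 moving first and 8 moving second, so South Co. prefers to move second.

second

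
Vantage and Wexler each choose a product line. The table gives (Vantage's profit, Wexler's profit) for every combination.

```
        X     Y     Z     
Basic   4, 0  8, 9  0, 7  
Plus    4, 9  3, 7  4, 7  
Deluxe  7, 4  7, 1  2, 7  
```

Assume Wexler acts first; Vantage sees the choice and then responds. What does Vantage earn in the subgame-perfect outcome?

8

Vantage best-responds to each possible Wexler move:
- X: BR = Deluxe, leader payoff 4.
- Y: BR = Basic, leader payoff 9.
- Z: BR = Plus, leader payoff 7.
Maximizing over 4, 9, 7, Wexler chooses Y. Subgame-perfect outcome: (Basic, Y) with payoffs (8, 9).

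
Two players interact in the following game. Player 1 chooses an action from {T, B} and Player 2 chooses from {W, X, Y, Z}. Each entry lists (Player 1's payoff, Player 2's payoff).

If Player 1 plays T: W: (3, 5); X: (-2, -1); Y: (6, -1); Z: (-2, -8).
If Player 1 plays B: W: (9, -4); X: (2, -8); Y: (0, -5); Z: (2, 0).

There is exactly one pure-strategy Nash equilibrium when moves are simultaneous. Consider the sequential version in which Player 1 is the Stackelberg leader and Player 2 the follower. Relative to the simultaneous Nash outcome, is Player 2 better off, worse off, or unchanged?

better off

Backward induction with Player 1 moving first.
- T → Player 2 plays W (best of 5, -1, -1, -8); Player 1 gets 3.
- B → Player 2 plays Z (best of -4, -8, -5, 0); Player 1 gets 2.
Among 3, 2, the best is 3 at T. Subgame-perfect outcome: (T, W) with payoffs (3, 5).
For the simultaneous game, intersect best replies.
Player 1's best replies: W→B; X→B; Y→T; Z→B.
Player 2's best replies: T→W; B→Z.
The unique mutual best reply is (B, Z), giving (2, 0).
Player 2 earns 5 sequentially versus 0 at the Nash outcome: better off.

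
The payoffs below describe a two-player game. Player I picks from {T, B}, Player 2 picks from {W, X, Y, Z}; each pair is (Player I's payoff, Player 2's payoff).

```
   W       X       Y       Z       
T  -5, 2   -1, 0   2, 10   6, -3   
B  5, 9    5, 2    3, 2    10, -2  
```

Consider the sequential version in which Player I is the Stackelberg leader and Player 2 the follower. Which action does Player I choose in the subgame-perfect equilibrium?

B

Work backward from Player 2's decision.
- T: Player 2 compares 2, 0, 10, -3 and picks Y; Player I would get 2.
- B: Player 2 compares 9, 2, 2, -2 and picks W; Player I would get 5.
Player I's induced payoffs are 2, 5, so Player I commits to B. Subgame-perfect outcome: (B, W) with payoffs (5, 9).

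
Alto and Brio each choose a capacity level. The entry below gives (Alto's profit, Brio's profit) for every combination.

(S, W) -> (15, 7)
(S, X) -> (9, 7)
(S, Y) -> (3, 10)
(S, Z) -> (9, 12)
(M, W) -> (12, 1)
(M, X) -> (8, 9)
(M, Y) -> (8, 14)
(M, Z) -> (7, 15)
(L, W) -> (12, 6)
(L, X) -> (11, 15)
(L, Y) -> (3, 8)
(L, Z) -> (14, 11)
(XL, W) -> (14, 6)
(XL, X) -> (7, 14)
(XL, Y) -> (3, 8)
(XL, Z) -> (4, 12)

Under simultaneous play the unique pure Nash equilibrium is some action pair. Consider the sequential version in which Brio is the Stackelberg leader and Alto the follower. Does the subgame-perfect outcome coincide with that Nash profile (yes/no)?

yes

Alto best-responds to each possible Brio move:
- W: BR = S, leader payoff 7.
- X: BR = L, leader payoff 15.
- Y: BR = M, leader payoff 14.
- Z: BR = L, leader payoff 11.
Brio's induced payoffs are 7, 15, 14, 11, so Brio commits to X. Subgame-perfect outcome: (L, X) with payoffs (11, 15).
For the simultaneous game, intersect best replies.
Alto's best replies: W→S; X→L; Y→M; Z→L.
Brio's best replies: S→Z; M→Z; L→X; XL→X.
The unique mutual best reply is (L, X), giving (11, 15).
Sequential outcome (L, X) coincides with the Nash profile (L, X).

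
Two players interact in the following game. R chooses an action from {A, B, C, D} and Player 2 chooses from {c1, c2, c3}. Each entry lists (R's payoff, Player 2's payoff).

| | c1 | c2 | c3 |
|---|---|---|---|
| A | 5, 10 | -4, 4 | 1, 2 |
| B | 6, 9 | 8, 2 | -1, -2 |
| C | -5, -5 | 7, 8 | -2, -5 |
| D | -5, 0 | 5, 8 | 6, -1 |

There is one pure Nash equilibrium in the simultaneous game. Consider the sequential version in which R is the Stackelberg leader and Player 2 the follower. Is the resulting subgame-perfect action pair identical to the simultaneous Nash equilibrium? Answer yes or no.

no

Player 2 best-responds to each possible R move:
- A: Player 2 compares 10, 4, 2 and picks c1; R would get 5.
- B: Player 2 compares 9, 2, -2 and picks c1; R would get 6.
- C: Player 2 compares -5, 8, -5 and picks c2; R would get 7.
- D: Player 2 compares 0, 8, -1 and picks c2; R would get 5.
R's induced payoffs are 5, 6, 7, 5, so R commits to C. Subgame-perfect outcome: (C, c2) with payoffs (7, 8).
Under simultaneous play:
R's best replies: c1→B; c2→B; c3→D.
Player 2's best replies: A→c1; B→c1; C→c2; D→c2.
Only (B, c1) has each player best-responding; Nash payoffs (6, 9).
Sequential outcome (C, c2) differs from the Nash profile (B, c1).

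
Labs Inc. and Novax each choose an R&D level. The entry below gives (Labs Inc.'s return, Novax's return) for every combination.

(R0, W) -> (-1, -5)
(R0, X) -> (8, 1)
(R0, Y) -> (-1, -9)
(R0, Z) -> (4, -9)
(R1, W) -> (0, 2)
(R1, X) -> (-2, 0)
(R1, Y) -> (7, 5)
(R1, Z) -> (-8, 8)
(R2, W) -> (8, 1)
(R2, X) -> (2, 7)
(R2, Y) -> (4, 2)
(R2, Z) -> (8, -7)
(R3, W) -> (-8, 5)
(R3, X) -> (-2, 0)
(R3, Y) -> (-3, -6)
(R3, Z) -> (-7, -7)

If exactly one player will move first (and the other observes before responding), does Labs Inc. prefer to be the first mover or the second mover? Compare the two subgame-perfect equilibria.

If Labs Inc. leads: Novax's best replies are R0→X, R1→Z, R2→X, R3→W; Labs Inc.'s induced payoffs 8, -8, 2, -8; outcome (R0, X), payoffs (8, 1).
If Novax leads: Labs Inc.'s best replies are W→R2, X→R0, Y→R1, Z→R2; Novax's induced payoffs 1, 1, 5, -7; outcome (R1, Y), payoffs (7, 5).
Labs Inc. gets 8 moving first and 7 moving second, so Labs Inc. prefers to move first.

first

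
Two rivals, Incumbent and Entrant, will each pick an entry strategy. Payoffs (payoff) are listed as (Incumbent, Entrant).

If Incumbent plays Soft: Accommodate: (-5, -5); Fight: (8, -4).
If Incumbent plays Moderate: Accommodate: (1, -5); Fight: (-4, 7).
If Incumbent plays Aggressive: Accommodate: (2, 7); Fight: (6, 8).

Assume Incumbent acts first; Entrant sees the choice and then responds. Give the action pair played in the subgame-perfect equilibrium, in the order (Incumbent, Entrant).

Backward induction with Incumbent moving first.
- Soft: Entrant compares -5, -4 and picks Fight; Incumbent would get 8.
- Moderate: Entrant compares -5, 7 and picks Fight; Incumbent would get -4.
- Aggressive: Entrant compares 7, 8 and picks Fight; Incumbent would get 6.
Maximizing over 8, -4, 6, Incumbent chooses Soft. Subgame-perfect outcome: (Soft, Fight) with payoffs (8, -4).

(Soft, Fight)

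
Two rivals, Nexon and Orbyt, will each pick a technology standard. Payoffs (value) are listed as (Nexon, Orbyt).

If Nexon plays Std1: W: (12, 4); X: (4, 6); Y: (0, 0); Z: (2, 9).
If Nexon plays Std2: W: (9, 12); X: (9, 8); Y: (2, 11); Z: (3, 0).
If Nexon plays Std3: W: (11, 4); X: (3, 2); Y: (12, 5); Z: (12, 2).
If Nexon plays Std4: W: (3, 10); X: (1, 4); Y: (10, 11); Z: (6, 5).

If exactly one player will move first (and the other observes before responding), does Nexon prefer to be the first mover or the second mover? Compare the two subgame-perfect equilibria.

first

If Nexon leads: Orbyt's best replies are Std1→Z, Std2→W, Std3→Y, Std4→Y; Nexon's induced payoffs 2, 9, 12, 10; outcome (Std3, Y), payoffs (12, 5).
If Orbyt leads: Nexon's best replies are W→Std1, X→Std2, Y→Std3, Z→Std3; Orbyt's induced payoffs 4, 8, 5, 2; outcome (Std2, X), payoffs (9, 8).
Nexon gets 12 moving first and 9 moving second, so Nexon prefers to move first.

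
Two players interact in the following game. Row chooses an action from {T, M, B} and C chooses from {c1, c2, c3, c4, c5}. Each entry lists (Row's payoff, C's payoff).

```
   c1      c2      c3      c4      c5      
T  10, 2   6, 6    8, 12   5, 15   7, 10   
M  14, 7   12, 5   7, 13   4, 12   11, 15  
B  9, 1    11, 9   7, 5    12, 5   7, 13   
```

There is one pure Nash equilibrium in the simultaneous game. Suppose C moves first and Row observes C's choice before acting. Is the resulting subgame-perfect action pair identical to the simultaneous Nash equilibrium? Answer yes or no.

Row best-responds to each possible C move:
- c1 → Row plays M (best of 10, 14, 9); C gets 7.
- c2 → Row plays M (best of 6, 12, 11); C gets 5.
- c3 → Row plays T (best of 8, 7, 7); C gets 12.
- c4 → Row plays B (best of 5, 4, 12); C gets 5.
- c5 → Row plays M (best of 7, 11, 7); C gets 15.
Maximizing over 7, 5, 12, 5, 15, C chooses c5. Subgame-perfect outcome: (M, c5) with payoffs (11, 15).
For the simultaneous game, intersect best replies.
Row's best replies: c1→M; c2→M; c3→T; c4→B; c5→M.
C's best replies: T→c4; M→c5; B→c5.
Only (M, c5) has each player best-responding; Nash payoffs (11, 15).
Sequential outcome (M, c5) coincides with the Nash profile (M, c5).

yes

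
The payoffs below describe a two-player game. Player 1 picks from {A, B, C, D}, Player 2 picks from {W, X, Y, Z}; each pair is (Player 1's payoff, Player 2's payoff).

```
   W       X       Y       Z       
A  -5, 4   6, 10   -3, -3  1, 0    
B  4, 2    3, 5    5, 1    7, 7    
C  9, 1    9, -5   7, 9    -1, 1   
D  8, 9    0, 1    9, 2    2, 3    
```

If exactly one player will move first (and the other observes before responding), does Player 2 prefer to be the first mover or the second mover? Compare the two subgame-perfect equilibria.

second

If Player 1 leads: Player 2's best replies are A→X, B→Z, C→Y, D→W; Player 1's induced payoffs 6, 7, 7, 8; outcome (D, W), payoffs (8, 9).
If Player 2 leads: Player 1's best replies are W→C, X→C, Y→D, Z→B; Player 2's induced payoffs 1, -5, 2, 7; outcome (B, Z), payoffs (7, 7).
Player 2 gets 7 moving first and 9 moving second, so Player 2 prefers to move second.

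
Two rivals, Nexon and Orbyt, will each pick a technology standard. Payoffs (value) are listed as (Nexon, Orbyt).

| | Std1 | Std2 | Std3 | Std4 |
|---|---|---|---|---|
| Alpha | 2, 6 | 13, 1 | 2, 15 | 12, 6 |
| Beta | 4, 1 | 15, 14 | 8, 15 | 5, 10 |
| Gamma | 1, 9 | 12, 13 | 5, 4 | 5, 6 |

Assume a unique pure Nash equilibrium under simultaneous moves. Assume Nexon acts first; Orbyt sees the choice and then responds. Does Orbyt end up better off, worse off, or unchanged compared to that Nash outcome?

Work backward from Orbyt's decision.
- Alpha → Orbyt plays Std3 (best of 6, 1, 15, 6); Nexon gets 2.
- Beta → Orbyt plays Std3 (best of 1, 14, 15, 10); Nexon gets 8.
- Gamma → Orbyt plays Std2 (best of 9, 13, 4, 6); Nexon gets 12.
Maximizing over 2, 8, 12, Nexon chooses Gamma. Subgame-perfect outcome: (Gamma, Std2) with payoffs (12, 13).
For the simultaneous game, intersect best replies.
Nexon's best replies: Std1→Beta; Std2→Beta; Std3→Beta; Std4→Alpha.
Orbyt's best replies: Alpha→Std3; Beta→Std3; Gamma→Std2.
The unique mutual best reply is (Beta, Std3), giving (8, 15).
Orbyt earns 13 sequentially versus 15 at the Nash outcome: worse off.

worse off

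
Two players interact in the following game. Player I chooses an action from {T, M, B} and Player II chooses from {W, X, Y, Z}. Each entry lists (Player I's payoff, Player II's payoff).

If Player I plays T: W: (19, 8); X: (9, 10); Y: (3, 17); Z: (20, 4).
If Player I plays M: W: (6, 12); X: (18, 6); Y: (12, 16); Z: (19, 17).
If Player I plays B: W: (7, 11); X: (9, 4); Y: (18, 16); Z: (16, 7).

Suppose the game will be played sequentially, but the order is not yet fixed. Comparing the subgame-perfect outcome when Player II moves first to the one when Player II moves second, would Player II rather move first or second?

second

If Player I leads: Player II's best replies are T→Y, M→Z, B→Y; Player I's induced payoffs 3, 19, 18; outcome (M, Z), payoffs (19, 17).
If Player II leads: Player I's best replies are W→T, X→M, Y→B, Z→T; Player II's induced payoffs 8, 6, 16, 4; outcome (B, Y), payoffs (18, 16).
Player II gets 16 moving first and 17 moving second, so Player II prefers to move second.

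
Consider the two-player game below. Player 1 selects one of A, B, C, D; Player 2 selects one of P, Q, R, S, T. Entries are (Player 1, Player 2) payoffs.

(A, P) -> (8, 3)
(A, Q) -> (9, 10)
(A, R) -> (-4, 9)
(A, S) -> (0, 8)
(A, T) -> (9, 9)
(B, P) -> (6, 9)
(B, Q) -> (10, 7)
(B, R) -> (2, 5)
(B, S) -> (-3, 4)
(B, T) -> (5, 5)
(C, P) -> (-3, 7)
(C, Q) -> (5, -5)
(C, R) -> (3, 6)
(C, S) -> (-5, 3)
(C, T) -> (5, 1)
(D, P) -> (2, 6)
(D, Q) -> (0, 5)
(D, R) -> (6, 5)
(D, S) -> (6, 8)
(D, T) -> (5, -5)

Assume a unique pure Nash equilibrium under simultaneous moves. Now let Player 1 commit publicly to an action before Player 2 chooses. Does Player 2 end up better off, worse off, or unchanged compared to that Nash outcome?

better off

Work backward from Player 2's decision.
- A → Player 2 plays Q (best of 3, 10, 9, 8, 9); Player 1 gets 9.
- B → Player 2 plays P (best of 9, 7, 5, 4, 5); Player 1 gets 6.
- C → Player 2 plays P (best of 7, -5, 6, 3, 1); Player 1 gets -3.
- D → Player 2 plays S (best of 6, 5, 5, 8, -5); Player 1 gets 6.
Maximizing over 9, 6, -3, 6, Player 1 chooses A. Subgame-perfect outcome: (A, Q) with payoffs (9, 10).
Now find the simultaneous Nash equilibrium.
Player 1's best replies: P→A; Q→B; R→D; S→D; T→A.
Player 2's best replies: A→Q; B→P; C→P; D→S.
The unique mutual best reply is (D, S), giving (6, 8).
Player 2 earns 10 sequentially versus 8 at the Nash outcome: better off.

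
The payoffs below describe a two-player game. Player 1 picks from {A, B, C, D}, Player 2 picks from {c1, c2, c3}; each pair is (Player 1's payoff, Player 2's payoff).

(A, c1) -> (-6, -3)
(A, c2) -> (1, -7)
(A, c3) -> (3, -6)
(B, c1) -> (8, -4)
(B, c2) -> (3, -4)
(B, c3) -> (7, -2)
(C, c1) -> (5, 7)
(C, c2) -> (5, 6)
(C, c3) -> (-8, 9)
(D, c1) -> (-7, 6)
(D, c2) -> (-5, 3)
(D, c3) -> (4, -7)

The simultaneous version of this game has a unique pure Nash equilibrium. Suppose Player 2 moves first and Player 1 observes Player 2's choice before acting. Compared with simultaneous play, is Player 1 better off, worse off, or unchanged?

worse off

Backward induction with Player 2 moving first.
- c1: BR = B, leader payoff -4.
- c2: BR = C, leader payoff 6.
- c3: BR = B, leader payoff -2.
Maximizing over -4, 6, -2, Player 2 chooses c2. Subgame-perfect outcome: (C, c2) with payoffs (5, 6).
Now find the simultaneous Nash equilibrium.
Player 1's best replies: c1→B; c2→C; c3→B.
Player 2's best replies: A→c1; B→c3; C→c3; D→c1.
Only (B, c3) has each player best-responding; Nash payoffs (7, -2).
Player 1 earns 5 sequentially versus 7 at the Nash outcome: worse off.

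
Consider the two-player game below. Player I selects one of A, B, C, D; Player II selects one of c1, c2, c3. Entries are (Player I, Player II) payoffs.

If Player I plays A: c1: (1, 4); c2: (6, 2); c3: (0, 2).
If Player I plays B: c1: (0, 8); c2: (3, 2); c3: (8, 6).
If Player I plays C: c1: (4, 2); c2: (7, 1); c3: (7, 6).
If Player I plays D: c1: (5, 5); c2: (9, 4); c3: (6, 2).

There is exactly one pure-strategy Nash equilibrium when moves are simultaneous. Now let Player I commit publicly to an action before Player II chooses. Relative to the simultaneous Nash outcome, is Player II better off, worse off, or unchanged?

Backward induction with Player I moving first.
- A → Player II plays c1 (best of 4, 2, 2); Player I gets 1.
- B → Player II plays c1 (best of 8, 2, 6); Player I gets 0.
- C → Player II plays c3 (best of 2, 1, 6); Player I gets 7.
- D → Player II plays c1 (best of 5, 4, 2); Player I gets 5.
Player I's induced payoffs are 1, 0, 7, 5, so Player I commits to C. Subgame-perfect outcome: (C, c3) with payoffs (7, 6).
Under simultaneous play:
Player I's best replies: c1→D; c2→D; c3→B.
Player II's best replies: A→c1; B→c1; C→c3; D→c1.
The unique mutual best reply is (D, c1), giving (5, 5).
Player II earns 6 sequentially versus 5 at the Nash outcome: better off.

better off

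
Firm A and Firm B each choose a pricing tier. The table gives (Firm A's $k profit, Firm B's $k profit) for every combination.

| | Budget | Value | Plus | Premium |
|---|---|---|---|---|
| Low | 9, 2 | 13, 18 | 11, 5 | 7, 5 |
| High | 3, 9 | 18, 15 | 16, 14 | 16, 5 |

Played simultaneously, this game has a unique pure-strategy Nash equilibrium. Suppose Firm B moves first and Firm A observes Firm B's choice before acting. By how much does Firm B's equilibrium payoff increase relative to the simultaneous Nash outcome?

0

Firm A best-responds to each possible Firm B move:
- Budget: Firm A compares 9, 3 and picks Low; Firm B would get 2.
- Value: Firm A compares 13, 18 and picks High; Firm B would get 15.
- Plus: Firm A compares 11, 16 and picks High; Firm B would get 14.
- Premium: Firm A compares 7, 16 and picks High; Firm B would get 5.
Firm B's induced payoffs are 2, 15, 14, 5, so Firm B commits to Value. Subgame-perfect outcome: (High, Value) with payoffs (18, 15).
For the simultaneous game, intersect best replies.
Firm A's best replies: Budget→Low; Value→High; Plus→High; Premium→High.
Firm B's best replies: Low→Value; High→Value.
The unique mutual best reply is (High, Value), giving (18, 15).
Firm B's commitment gain: 15 − 15 = 0.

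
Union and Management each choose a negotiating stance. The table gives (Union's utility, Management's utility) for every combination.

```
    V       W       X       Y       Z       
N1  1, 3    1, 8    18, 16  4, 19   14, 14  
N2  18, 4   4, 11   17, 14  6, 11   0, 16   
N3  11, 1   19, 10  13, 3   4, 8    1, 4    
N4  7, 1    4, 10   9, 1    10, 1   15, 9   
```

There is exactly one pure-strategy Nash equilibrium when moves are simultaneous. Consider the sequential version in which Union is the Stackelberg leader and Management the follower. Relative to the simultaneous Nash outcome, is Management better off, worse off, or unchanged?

unchanged

Management best-responds to each possible Union move:
- N1: Management compares 3, 8, 16, 19, 14 and picks Y; Union would get 4.
- N2: Management compares 4, 11, 14, 11, 16 and picks Z; Union would get 0.
- N3: Management compares 1, 10, 3, 8, 4 and picks W; Union would get 19.
- N4: Management compares 1, 10, 1, 1, 9 and picks W; Union would get 4.
Union's induced payoffs are 4, 0, 19, 4, so Union commits to N3. Subgame-perfect outcome: (N3, W) with payoffs (19, 10).
Now find the simultaneous Nash equilibrium.
Union's best replies: V→N2; W→N3; X→N1; Y→N4; Z→N4.
Management's best replies: N1→Y; N2→Z; N3→W; N4→W.
Only (N3, W) has each player best-responding; Nash payoffs (19, 10).
Management earns 10 sequentially versus 10 at the Nash outcome: unchanged.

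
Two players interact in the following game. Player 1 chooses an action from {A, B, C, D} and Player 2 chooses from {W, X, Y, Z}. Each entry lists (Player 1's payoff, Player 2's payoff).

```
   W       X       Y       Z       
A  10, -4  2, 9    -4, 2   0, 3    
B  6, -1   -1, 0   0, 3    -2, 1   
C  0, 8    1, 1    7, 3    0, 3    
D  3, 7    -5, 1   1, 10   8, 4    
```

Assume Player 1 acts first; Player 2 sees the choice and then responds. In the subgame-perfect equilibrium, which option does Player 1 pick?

Backward induction with Player 1 moving first.
- A: BR = X, leader payoff 2.
- B: BR = Y, leader payoff 0.
- C: BR = W, leader payoff 0.
- D: BR = Y, leader payoff 1.
Player 1's induced payoffs are 2, 0, 0, 1, so Player 1 commits to A. Subgame-perfect outcome: (A, X) with payoffs (2, 9).

A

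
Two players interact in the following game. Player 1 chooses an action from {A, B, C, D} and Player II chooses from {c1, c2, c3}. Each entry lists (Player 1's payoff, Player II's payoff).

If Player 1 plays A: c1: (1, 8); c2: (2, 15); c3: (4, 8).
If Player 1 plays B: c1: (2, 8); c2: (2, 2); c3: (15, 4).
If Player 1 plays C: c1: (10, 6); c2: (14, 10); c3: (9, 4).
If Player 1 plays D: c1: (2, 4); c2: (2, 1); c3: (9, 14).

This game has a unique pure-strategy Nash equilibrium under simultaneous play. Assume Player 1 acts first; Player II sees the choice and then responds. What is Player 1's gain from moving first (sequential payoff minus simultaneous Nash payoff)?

Backward induction with Player 1 moving first.
- A: BR = c2, leader payoff 2.
- B: BR = c1, leader payoff 2.
- C: BR = c2, leader payoff 14.
- D: BR = c3, leader payoff 9.
Player 1's induced payoffs are 2, 2, 14, 9, so Player 1 commits to C. Subgame-perfect outcome: (C, c2) with payoffs (14, 10).
For the simultaneous game, intersect best replies.
Player 1's best replies: c1→C; c2→C; c3→B.
Player II's best replies: A→c2; B→c1; C→c2; D→c3.
Only (C, c2) has each player best-responding; Nash payoffs (14, 10).
Player 1's commitment gain: 14 − 14 = 0.

0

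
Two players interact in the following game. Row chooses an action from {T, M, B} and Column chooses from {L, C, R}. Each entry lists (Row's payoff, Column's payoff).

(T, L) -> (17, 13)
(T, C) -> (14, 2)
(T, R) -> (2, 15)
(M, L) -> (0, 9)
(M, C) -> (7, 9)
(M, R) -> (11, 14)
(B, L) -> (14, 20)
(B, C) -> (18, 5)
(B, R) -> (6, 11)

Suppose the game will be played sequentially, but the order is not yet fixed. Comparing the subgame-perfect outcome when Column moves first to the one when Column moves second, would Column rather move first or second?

If Row leads: Column's best replies are T→R, M→R, B→L; Row's induced payoffs 2, 11, 14; outcome (B, L), payoffs (14, 20).
If Column leads: Row's best replies are L→T, C→B, R→M; Column's induced payoffs 13, 5, 14; outcome (M, R), payoffs (11, 14).
Column gets 14 moving first and 20 moving second, so Column prefers to move second.

second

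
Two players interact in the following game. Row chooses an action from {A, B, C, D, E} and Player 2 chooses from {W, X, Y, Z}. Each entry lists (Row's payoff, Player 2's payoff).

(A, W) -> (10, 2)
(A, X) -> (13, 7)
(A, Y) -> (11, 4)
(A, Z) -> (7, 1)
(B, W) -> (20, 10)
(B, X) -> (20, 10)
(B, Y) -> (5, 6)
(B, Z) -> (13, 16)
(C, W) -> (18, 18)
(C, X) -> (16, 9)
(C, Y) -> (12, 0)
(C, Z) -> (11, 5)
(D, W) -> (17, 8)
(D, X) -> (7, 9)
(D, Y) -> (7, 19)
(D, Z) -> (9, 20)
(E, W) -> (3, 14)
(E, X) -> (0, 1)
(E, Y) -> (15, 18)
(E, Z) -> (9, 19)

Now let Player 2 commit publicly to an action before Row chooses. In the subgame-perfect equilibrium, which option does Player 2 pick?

Y

Row best-responds to each possible Player 2 move:
- W → Row plays B (best of 10, 20, 18, 17, 3); Player 2 gets 10.
- X → Row plays B (best of 13, 20, 16, 7, 0); Player 2 gets 10.
- Y → Row plays E (best of 11, 5, 12, 7, 15); Player 2 gets 18.
- Z → Row plays B (best of 7, 13, 11, 9, 9); Player 2 gets 16.
Player 2's induced payoffs are 10, 10, 18, 16, so Player 2 commits to Y. Subgame-perfect outcome: (E, Y) with payoffs (15, 18).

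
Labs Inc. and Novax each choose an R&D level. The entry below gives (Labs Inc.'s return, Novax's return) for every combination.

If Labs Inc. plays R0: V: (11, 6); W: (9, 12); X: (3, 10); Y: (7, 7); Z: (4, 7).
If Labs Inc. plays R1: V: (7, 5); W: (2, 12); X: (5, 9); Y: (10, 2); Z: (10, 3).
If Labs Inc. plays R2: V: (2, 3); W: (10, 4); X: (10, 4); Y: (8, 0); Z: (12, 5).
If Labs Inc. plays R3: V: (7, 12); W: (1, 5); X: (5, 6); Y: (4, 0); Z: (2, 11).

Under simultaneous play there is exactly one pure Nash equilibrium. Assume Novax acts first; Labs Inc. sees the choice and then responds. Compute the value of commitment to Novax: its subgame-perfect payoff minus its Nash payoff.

Labs Inc. best-responds to each possible Novax move:
- V → Labs Inc. plays R0 (best of 11, 7, 2, 7); Novax gets 6.
- W → Labs Inc. plays R2 (best of 9, 2, 10, 1); Novax gets 4.
- X → Labs Inc. plays R2 (best of 3, 5, 10, 5); Novax gets 4.
- Y → Labs Inc. plays R1 (best of 7, 10, 8, 4); Novax gets 2.
- Z → Labs Inc. plays R2 (best of 4, 10, 12, 2); Novax gets 5.
Among 6, 4, 4, 2, 5, the best is 6 at V. Subgame-perfect outcome: (R0, V) with payoffs (11, 6).
Under simultaneous play:
Labs Inc.'s best replies: V→R0; W→R2; X→R2; Y→R1; Z→R2.
Novax's best replies: R0→W; R1→W; R2→Z; R3→V.
Only (R2, Z) has each player best-responding; Nash payoffs (12, 5).
Novax's commitment gain: 6 − 5 = 1.

1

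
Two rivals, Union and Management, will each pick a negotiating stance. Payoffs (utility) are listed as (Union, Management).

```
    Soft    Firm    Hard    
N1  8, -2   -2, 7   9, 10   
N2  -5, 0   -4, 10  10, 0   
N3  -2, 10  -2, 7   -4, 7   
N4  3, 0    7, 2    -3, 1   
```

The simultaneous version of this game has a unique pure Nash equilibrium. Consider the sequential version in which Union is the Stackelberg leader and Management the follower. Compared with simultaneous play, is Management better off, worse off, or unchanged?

better off

Backward induction with Union moving first.
- N1: BR = Hard, leader payoff 9.
- N2: BR = Firm, leader payoff -4.
- N3: BR = Soft, leader payoff -2.
- N4: BR = Firm, leader payoff 7.
Maximizing over 9, -4, -2, 7, Union chooses N1. Subgame-perfect outcome: (N1, Hard) with payoffs (9, 10).
Now find the simultaneous Nash equilibrium.
Union's best replies: Soft→N1; Firm→N4; Hard→N2.
Management's best replies: N1→Hard; N2→Firm; N3→Soft; N4→Firm.
The unique mutual best reply is (N4, Firm), giving (7, 2).
Management earns 10 sequentially versus 2 at the Nash outcome: better off.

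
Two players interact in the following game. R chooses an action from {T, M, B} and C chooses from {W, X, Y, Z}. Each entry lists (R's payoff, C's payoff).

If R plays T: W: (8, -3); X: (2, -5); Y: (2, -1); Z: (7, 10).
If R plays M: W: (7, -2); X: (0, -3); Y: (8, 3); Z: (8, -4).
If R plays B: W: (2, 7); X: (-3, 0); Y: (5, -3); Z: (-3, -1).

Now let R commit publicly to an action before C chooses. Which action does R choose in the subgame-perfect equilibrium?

M

Backward induction with R moving first.
- T → C plays Z (best of -3, -5, -1, 10); R gets 7.
- M → C plays Y (best of -2, -3, 3, -4); R gets 8.
- B → C plays W (best of 7, 0, -3, -1); R gets 2.
R's induced payoffs are 7, 8, 2, so R commits to M. Subgame-perfect outcome: (M, Y) with payoffs (8, 3).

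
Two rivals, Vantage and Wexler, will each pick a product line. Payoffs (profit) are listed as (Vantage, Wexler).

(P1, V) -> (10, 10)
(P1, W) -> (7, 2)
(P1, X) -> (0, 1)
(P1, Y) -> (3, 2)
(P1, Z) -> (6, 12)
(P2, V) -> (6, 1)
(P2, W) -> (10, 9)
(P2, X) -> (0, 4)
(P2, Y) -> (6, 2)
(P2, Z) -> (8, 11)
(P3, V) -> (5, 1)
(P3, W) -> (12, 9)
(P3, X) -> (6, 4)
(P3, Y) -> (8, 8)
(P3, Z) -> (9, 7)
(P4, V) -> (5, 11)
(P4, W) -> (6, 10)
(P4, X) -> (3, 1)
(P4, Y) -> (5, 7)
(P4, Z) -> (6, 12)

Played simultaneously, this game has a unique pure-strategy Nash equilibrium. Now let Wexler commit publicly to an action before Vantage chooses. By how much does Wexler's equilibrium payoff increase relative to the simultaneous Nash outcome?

1

Solve by backward induction (Wexler leads).
- V: BR = P1, leader payoff 10.
- W: BR = P3, leader payoff 9.
- X: BR = P3, leader payoff 4.
- Y: BR = P3, leader payoff 8.
- Z: BR = P3, leader payoff 7.
Wexler's induced payoffs are 10, 9, 4, 8, 7, so Wexler commits to V. Subgame-perfect outcome: (P1, V) with payoffs (10, 10).
Under simultaneous play:
Vantage's best replies: V→P1; W→P3; X→P3; Y→P3; Z→P3.
Wexler's best replies: P1→Z; P2→Z; P3→W; P4→Z.
The unique mutual best reply is (P3, W), giving (12, 9).
Wexler's commitment gain: 10 − 9 = 1.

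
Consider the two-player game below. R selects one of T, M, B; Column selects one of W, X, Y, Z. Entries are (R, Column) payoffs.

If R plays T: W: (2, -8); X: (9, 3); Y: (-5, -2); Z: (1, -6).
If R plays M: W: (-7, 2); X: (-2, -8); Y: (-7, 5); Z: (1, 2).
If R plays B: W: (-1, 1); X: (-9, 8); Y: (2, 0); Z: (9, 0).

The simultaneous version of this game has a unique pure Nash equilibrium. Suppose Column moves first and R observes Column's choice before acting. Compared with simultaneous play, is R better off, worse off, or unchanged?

unchanged

Backward induction with Column moving first.
- W: BR = T, leader payoff -8.
- X: BR = T, leader payoff 3.
- Y: BR = B, leader payoff 0.
- Z: BR = B, leader payoff 0.
Maximizing over -8, 3, 0, 0, Column chooses X. Subgame-perfect outcome: (T, X) with payoffs (9, 3).
Now find the simultaneous Nash equilibrium.
R's best replies: W→T; X→T; Y→B; Z→B.
Column's best replies: T→X; M→Y; B→X.
Only (T, X) has each player best-responding; Nash payoffs (9, 3).
R earns 9 sequentially versus 9 at the Nash outcome: unchanged.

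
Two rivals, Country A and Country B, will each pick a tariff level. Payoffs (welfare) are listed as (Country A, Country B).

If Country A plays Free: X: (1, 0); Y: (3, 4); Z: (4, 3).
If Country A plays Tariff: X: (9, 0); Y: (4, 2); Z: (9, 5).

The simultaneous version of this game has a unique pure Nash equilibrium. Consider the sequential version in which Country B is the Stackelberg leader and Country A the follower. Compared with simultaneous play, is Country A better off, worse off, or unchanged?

Backward induction with Country B moving first.
- X → Country A plays Tariff (best of 1, 9); Country B gets 0.
- Y → Country A plays Tariff (best of 3, 4); Country B gets 2.
- Z → Country A plays Tariff (best of 4, 9); Country B gets 5.
Maximizing over 0, 2, 5, Country B chooses Z. Subgame-perfect outcome: (Tariff, Z) with payoffs (9, 5).
Now find the simultaneous Nash equilibrium.
Country A's best replies: X→Tariff; Y→Tariff; Z→Tariff.
Country B's best replies: Free→Y; Tariff→Z.
The unique mutual best reply is (Tariff, Z), giving (9, 5).
Country A earns 9 sequentially versus 9 at the Nash outcome: unchanged.

unchanged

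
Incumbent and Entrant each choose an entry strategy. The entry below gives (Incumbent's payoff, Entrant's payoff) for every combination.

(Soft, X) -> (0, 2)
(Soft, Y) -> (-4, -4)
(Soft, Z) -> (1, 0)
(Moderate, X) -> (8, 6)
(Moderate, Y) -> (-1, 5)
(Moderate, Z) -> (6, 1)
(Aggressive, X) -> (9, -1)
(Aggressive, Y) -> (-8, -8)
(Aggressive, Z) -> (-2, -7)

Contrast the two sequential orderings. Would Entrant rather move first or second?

first

If Incumbent leads: Entrant's best replies are Soft→X, Moderate→X, Aggressive→X; Incumbent's induced payoffs 0, 8, 9; outcome (Aggressive, X), payoffs (9, -1).
If Entrant leads: Incumbent's best replies are X→Aggressive, Y→Moderate, Z→Moderate; Entrant's induced payoffs -1, 5, 1; outcome (Moderate, Y), payoffs (-1, 5).
Entrant gets 5 moving first and -1 moving second, so Entrant prefers to move first.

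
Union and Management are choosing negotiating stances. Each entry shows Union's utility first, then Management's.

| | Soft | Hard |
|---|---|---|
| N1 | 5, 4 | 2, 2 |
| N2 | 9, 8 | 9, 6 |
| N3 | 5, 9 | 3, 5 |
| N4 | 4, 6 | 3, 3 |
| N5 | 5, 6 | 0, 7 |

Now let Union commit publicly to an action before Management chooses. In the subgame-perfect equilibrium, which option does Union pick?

Solve by backward induction (Union leads).
- N1 → Management plays Soft (best of 4, 2); Union gets 5.
- N2 → Management plays Soft (best of 8, 6); Union gets 9.
- N3 → Management plays Soft (best of 9, 5); Union gets 5.
- N4 → Management plays Soft (best of 6, 3); Union gets 4.
- N5 → Management plays Hard (best of 6, 7); Union gets 0.
Union's induced payoffs are 5, 9, 5, 4, 0, so Union commits to N2. Subgame-perfect outcome: (N2, Soft) with payoffs (9, 8).

N2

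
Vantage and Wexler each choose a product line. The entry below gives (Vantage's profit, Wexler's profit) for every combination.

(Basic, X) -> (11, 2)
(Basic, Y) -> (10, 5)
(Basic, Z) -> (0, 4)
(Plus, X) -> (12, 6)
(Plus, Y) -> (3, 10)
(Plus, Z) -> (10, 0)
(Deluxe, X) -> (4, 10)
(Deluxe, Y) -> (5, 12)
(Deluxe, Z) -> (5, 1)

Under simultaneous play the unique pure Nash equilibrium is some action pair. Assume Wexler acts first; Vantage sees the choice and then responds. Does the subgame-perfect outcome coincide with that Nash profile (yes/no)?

no

Solve by backward induction (Wexler leads).
- X: BR = Plus, leader payoff 6.
- Y: BR = Basic, leader payoff 5.
- Z: BR = Plus, leader payoff 0.
Maximizing over 6, 5, 0, Wexler chooses X. Subgame-perfect outcome: (Plus, X) with payoffs (12, 6).
For the simultaneous game, intersect best replies.
Vantage's best replies: X→Plus; Y→Basic; Z→Plus.
Wexler's best replies: Basic→Y; Plus→Y; Deluxe→Y.
The unique mutual best reply is (Basic, Y), giving (10, 5).
Sequential outcome (Plus, X) differs from the Nash profile (Basic, Y).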